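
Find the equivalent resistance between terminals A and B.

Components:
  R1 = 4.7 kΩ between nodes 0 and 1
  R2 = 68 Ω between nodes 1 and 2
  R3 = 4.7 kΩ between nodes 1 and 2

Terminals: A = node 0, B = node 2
Reduce the network between node 0 (A) and node 2 (B) by series/parallel combination:
  Rp1 = R2 ‖ R3 (parallel, both between nodes 1 and 2) = 1/(1/68 + 1/4700) = 67.03 Ω
  Rs1 = R1 + Rp1 (series, joined only at node 1) = 4700 + 67.03 = 4767 Ω
R_eq = 4.767 kΩ

Final answer: 4.767 kΩ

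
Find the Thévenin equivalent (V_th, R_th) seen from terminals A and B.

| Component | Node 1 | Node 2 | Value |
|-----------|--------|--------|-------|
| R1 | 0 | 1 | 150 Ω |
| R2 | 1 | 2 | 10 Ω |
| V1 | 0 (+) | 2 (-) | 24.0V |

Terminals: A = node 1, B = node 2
Step 1 — V_th is the open-circuit voltage V_A - V_B (nothing connected across the terminals).
Nodal analysis, taking node 2 as the 0 V reference.
Source V1 fixes V_0 = 24 V.
KCL at each unknown node (sum of currents leaving = 0; resistances in Ω):
  Node 1: (V_1 - 24)/150 + (V_1 - 0)/10 = 0
Collecting terms: 0.1067 × V_1 = 0.16  =>  V_1 = 1.5 V
V_th = V_1 - V_2 = 1.5 - 0 = 1.5 V
Step 2 — R_th: zero the source — replace V1 by a short circuit (node 2 merges into node 0) — and find the resistance seen between A (node 1) and B (node 0).
Reduce the network between node 1 (A) and node 0 (B) by series/parallel combination:
  Rp1 = R1 ‖ R2 (parallel, both between nodes 0 and 1) = 1/(1/150 + 1/10) = 9.375 Ω
R_th = 9.375 Ω

Final answer: V_th = 1.5 V, R_th = 9.375 Ω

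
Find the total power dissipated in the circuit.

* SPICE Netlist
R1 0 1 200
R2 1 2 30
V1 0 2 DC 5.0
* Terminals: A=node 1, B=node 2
Nodal analysis, taking node 2 as the 0 V reference.
Source V1 fixes V_0 = 5 V.
KCL at each unknown node (sum of currents leaving = 0; resistances in Ω):
  Node 1: (V_1 - 5)/200 + (V_1 - 0)/30 = 0
Collecting terms: 0.03833 × V_1 = 0.025  =>  V_1 = 0.6522 V
Power in each resistor, P = (ΔV)²/R:
  P_R1 = (5 - 0.6522)²/200 = 0.09452 W
  P_R2 = (0.6522 - 0)²/30 = 0.01418 W
P_total = P_R1 + P_R2 = 0.1087 W

Final answer: 0.1087 W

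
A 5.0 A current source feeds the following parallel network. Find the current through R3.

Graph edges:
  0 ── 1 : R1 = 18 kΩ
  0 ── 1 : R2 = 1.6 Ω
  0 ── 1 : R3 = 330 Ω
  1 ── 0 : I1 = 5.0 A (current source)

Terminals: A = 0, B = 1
All resistors sit directly between nodes 0 and 1, so they are in parallel and share one voltage V; the full source current 5 A splits among them.
1/R_par = 1/18000 + 1/1.6 + 1/330 = 0.6281 S  =>  R_par = 1.592 Ω
V = I × R_par = 5 × 1.592 = 7.961 V
I_R3 = V/R3 = 7.961/330 = 0.02412 A

Final answer: 0.02412 A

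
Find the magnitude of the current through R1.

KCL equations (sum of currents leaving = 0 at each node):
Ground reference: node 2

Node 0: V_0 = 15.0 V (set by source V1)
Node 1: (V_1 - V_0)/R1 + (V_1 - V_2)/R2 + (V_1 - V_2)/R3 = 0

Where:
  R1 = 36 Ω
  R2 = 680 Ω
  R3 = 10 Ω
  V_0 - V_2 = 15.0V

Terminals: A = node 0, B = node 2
Nodal analysis, taking node 2 as the 0 V reference.
Source V1 fixes V_0 = 15 V.
KCL at each unknown node (sum of currents leaving = 0; resistances in Ω):
  Node 1: (V_1 - 15)/36 + (V_1 - 0)/680 + (V_1 - 0)/10 = 0
Collecting terms: 0.1292 × V_1 = 0.4167  =>  V_1 = 3.224 V
I_R1 = (V_0 - V_1)/R1 = (15 - 3.224)/36 = 0.3271 A
|I_R1| = 0.3271 A

Final answer: |I_R1| = 0.3271 A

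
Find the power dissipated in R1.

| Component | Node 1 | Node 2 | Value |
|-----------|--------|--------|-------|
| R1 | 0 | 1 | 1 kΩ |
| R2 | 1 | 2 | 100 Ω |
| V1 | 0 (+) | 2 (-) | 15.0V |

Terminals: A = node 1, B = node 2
Nodal analysis, taking node 2 as the 0 V reference.
Source V1 fixes V_0 = 15 V.
KCL at each unknown node (sum of currents leaving = 0; resistances in Ω):
  Node 1: (V_1 - 15)/1000 + (V_1 - 0)/100 = 0
Collecting terms: 0.011 × V_1 = 0.015  =>  V_1 = 1.364 V
I_R1 = (V_0 - V_1)/R1 = (15 - 1.364)/1000 = 0.01364 A
P_R1 = I_R1² × R1 = (0.01364)² × 1000 = 0.186 W

Final answer: 0.186 W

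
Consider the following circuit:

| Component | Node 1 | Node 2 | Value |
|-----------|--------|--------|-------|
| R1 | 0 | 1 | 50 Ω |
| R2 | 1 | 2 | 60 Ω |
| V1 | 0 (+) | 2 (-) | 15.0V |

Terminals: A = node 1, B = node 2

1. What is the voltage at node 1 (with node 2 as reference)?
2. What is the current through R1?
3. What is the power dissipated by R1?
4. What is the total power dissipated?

Nodal analysis, taking node 2 as the 0 V reference.
Source V1 fixes V_0 = 15 V.
KCL at each unknown node (sum of currents leaving = 0; resistances in Ω):
  Node 1: (V_1 - 15)/50 + (V_1 - 0)/60 = 0
Collecting terms: 0.03667 × V_1 = 0.3  =>  V_1 = 8.182 V
Part 1:
  Read off the nodal solution: V_1 = 8.182 V
Part 2:
  I_R1 = (V_0 - V_1)/R1 = (15 - 8.182)/50 = 0.1364 A
  Magnitude: I_R1 = 0.1364 A
Part 3:
  I_R1 = (V_0 - V_1)/R1 = (15 - 8.182)/50 = 0.1364 A
  P_R1 = I_R1² × R1 = (0.1364)² × 50 = 0.9298 W
Part 4:
  Power in each resistor, P = (ΔV)²/R:
    P_R1 = (15 - 8.182)²/50 = 0.9298 W
    P_R2 = (8.182 - 0)²/60 = 1.116 W
  P_total = P_R1 + P_R2 = 2.045 W

Final answers:
1. V_1 = 8.182 V
2. I_R1 = 0.1364 A
3. P_R1 = 0.9298 W
4. P_total = 2.045 W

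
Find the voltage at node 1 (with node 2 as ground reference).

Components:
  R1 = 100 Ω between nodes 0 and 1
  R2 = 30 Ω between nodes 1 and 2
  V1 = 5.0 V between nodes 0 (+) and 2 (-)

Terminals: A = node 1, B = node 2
Nodal analysis, taking node 2 as the 0 V reference.
Source V1 fixes V_0 = 5 V.
KCL at each unknown node (sum of currents leaving = 0; resistances in Ω):
  Node 1: (V_1 - 5)/100 + (V_1 - 0)/30 = 0
Collecting terms: 0.04333 × V_1 = 0.05  =>  V_1 = 1.154 V
The requested potential is V_1 = 1.154 V.

Final answer: V_1 = 1.154 V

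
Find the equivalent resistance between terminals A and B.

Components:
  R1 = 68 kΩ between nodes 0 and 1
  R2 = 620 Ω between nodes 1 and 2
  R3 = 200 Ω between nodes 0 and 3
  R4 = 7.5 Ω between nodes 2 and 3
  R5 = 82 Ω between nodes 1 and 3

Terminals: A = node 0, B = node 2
The network is not a plain series/parallel combination. Inject a 1 A test current into terminal A (node 0) and return it from terminal B (node 2); then R_eq = V_A / (1 A).
Nodal analysis, taking node 2 as the 0 V reference.
Current source I_test pushes 1 A into node 0 and draws it out of node 2.
KCL at each unknown node (sum of currents leaving = 0; resistances in Ω):
  Node 0: (V_0 - V_1)/68000 + (V_0 - V_3)/200 - 1 = 0
  Node 1: (V_1 - V_0)/68000 + (V_1 - 0)/620 + (V_1 - V_3)/82 = 0
  Node 3: (V_3 - V_0)/200 + (V_3 - V_1)/82 + (V_3 - 0)/7.5 = 0
Collecting terms (coefficients in siemens):
  0.005015·V_0 - 0.00001471·V_1 - 0.005·V_3 = 1
  0.01382·V_1 - 0.00001471·V_0 - 0.0122·V_3 = 0
  0.1505·V_3 - 0.005·V_0 - 0.0122·V_1 = 0
Solving these 3 simultaneous equations (Gaussian elimination) gives:
  V_0 = 206.8 V, V_1 = 6.765 V, V_3 = 7.418 V
R_eq = V_0 / 1 A = 206.8 Ω

Final answer: 206.8 Ω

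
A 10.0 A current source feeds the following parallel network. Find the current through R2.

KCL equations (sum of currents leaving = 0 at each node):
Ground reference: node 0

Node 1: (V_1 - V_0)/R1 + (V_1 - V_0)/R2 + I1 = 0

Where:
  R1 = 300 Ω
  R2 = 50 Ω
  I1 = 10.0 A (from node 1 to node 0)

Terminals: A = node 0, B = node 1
All resistors sit directly between nodes 0 and 1, so they are in parallel and share one voltage V; the full source current 10 A splits among them.
1/R_par = 1/300 + 1/50 = 0.02333 S  =>  R_par = 42.86 Ω
V = I × R_par = 10 × 42.86 = 428.6 V
I_R2 = V/R2 = 428.6/50 = 8.571 A

Final answer: 8.571 A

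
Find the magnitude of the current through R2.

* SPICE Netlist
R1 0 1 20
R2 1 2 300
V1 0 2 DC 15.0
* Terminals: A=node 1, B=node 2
Nodal analysis, taking node 2 as the 0 V reference.
Source V1 fixes V_0 = 15 V.
KCL at each unknown node (sum of currents leaving = 0; resistances in Ω):
  Node 1: (V_1 - 15)/20 + (V_1 - 0)/300 = 0
Collecting terms: 0.05333 × V_1 = 0.75  =>  V_1 = 14.06 V
I_R2 = (V_1 - V_2)/R2 = (14.06 - 0)/300 = 0.04688 A
|I_R2| = 0.04688 A

Final answer: |I_R2| = 0.04688 A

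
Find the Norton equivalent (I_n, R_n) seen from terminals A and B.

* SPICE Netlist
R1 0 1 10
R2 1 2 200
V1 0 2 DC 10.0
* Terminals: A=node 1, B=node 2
Find the Thévenin equivalent first; then I_n = V_th/R_th and R_n = R_th.
Step 1 — V_th is the open-circuit voltage V_A - V_B (nothing connected across the terminals).
Nodal analysis, taking node 2 as the 0 V reference.
Source V1 fixes V_0 = 10 V.
KCL at each unknown node (sum of currents leaving = 0; resistances in Ω):
  Node 1: (V_1 - 10)/10 + (V_1 - 0)/200 = 0
Collecting terms: 0.105 × V_1 = 1  =>  V_1 = 9.524 V
V_th = V_1 - V_2 = 9.524 - 0 = 9.524 V
Step 2 — R_th: zero the source — replace V1 by a short circuit (node 2 merges into node 0) — and find the resistance seen between A (node 1) and B (node 0).
Reduce the network between node 1 (A) and node 0 (B) by series/parallel combination:
  Rp1 = R1 ‖ R2 (parallel, both between nodes 0 and 1) = 1/(1/10 + 1/200) = 9.524 Ω
R_th = 9.524 Ω
I_n = V_th/R_th = 9.524/9.524 = 1 A, and R_n = R_th = 9.524 Ω

Final answer: I_n = 1 A, R_n = 9.524 Ω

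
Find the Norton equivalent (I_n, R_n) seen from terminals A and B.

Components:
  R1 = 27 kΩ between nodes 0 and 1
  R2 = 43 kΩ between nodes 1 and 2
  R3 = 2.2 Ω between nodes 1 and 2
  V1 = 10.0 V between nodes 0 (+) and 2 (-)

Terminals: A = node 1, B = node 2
Find the Thévenin equivalent first; then I_n = V_th/R_th and R_n = R_th.
Step 1 — V_th is the open-circuit voltage V_A - V_B (nothing connected across the terminals).
Nodal analysis, taking node 2 as the 0 V reference.
Source V1 fixes V_0 = 10 V.
KCL at each unknown node (sum of currents leaving = 0; resistances in Ω):
  Node 1: (V_1 - 10)/27000 + (V_1 - 0)/43000 + (V_1 - 0)/2.2 = 0
Collecting terms: 0.4546 × V_1 = 0.0003704  =>  V_1 = 0.0008147 V
V_th = V_1 - V_2 = 0.0008147 - 0 = 0.0008147 V
Step 2 — R_th: zero the source — replace V1 by a short circuit (node 2 merges into node 0) — and find the resistance seen between A (node 1) and B (node 0).
Reduce the network between node 1 (A) and node 0 (B) by series/parallel combination:
  Rp1 = R1 ‖ R2 ‖ R3 (parallel, all between nodes 0 and 1) = 1/(1/27000 + 1/43000 + 1/2.2) = 2.2 Ω
R_th = 2.2 Ω
I_n = V_th/R_th = 0.0008147/2.2 = 0.0003704 A, and R_n = R_th = 2.2 Ω

Final answer: I_n = 0.0003704 A, R_n = 2.2 Ω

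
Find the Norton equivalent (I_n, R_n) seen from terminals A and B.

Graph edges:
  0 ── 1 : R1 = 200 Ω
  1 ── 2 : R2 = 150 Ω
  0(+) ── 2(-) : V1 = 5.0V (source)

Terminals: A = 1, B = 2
Find the Thévenin equivalent first; then I_n = V_th/R_th and R_n = R_th.
Step 1 — V_th is the open-circuit voltage V_A - V_B (nothing connected across the terminals).
Nodal analysis, taking node 2 as the 0 V reference.
Source V1 fixes V_0 = 5 V.
KCL at each unknown node (sum of currents leaving = 0; resistances in Ω):
  Node 1: (V_1 - 5)/200 + (V_1 - 0)/150 = 0
Collecting terms: 0.01167 × V_1 = 0.025  =>  V_1 = 2.143 V
V_th = V_1 - V_2 = 2.143 - 0 = 2.143 V
Step 2 — R_th: zero the source — replace V1 by a short circuit (node 2 merges into node 0) — and find the resistance seen between A (node 1) and B (node 0).
Reduce the network between node 1 (A) and node 0 (B) by series/parallel combination:
  Rp1 = R1 ‖ R2 (parallel, both between nodes 0 and 1) = 1/(1/200 + 1/150) = 85.71 Ω
R_th = 85.71 Ω
I_n = V_th/R_th = 2.143/85.71 = 0.025 A, and R_n = R_th = 85.71 Ω

Final answer: I_n = 0.025 A, R_n = 85.71 Ω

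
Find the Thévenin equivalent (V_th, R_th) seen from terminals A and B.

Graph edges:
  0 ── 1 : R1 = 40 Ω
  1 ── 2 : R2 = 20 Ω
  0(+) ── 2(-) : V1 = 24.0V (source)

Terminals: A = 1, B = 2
Step 1 — V_th is the open-circuit voltage V_A - V_B (nothing connected across the terminals).
Nodal analysis, taking node 2 as the 0 V reference.
Source V1 fixes V_0 = 24 V.
KCL at each unknown node (sum of currents leaving = 0; resistances in Ω):
  Node 1: (V_1 - 24)/40 + (V_1 - 0)/20 = 0
Collecting terms: 0.075 × V_1 = 0.6  =>  V_1 = 8 V
V_th = V_1 - V_2 = 8 - 0 = 8 V
Step 2 — R_th: zero the source — replace V1 by a short circuit (node 2 merges into node 0) — and find the resistance seen between A (node 1) and B (node 0).
Reduce the network between node 1 (A) and node 0 (B) by series/parallel combination:
  Rp1 = R1 ‖ R2 (parallel, both between nodes 0 and 1) = 1/(1/40 + 1/20) = 13.33 Ω
R_th = 13.33 Ω

Final answer: V_th = 8 V, R_th = 13.33 Ω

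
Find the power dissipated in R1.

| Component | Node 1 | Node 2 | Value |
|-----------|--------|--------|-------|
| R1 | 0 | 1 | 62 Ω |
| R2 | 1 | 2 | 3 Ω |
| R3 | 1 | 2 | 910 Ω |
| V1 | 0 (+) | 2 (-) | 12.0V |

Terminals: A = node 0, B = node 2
Nodal analysis, taking node 2 as the 0 V reference.
Source V1 fixes V_0 = 12 V.
KCL at each unknown node (sum of currents leaving = 0; resistances in Ω):
  Node 1: (V_1 - 12)/62 + (V_1 - 0)/3 + (V_1 - 0)/910 = 0
Collecting terms: 0.3506 × V_1 = 0.1935  =>  V_1 = 0.5521 V
I_R1 = (V_0 - V_1)/R1 = (12 - 0.5521)/62 = 0.1846 A
P_R1 = I_R1² × R1 = (0.1846)² × 62 = 2.114 W

Final answer: 2.114 W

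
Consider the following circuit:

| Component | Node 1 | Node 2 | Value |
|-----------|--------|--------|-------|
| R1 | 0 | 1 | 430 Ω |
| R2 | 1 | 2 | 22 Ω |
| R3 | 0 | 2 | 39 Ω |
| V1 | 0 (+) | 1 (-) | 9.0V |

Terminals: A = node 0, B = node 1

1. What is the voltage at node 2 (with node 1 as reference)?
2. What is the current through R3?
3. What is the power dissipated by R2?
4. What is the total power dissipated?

Nodal analysis, taking node 1 as the 0 V reference.
Source V1 fixes V_0 = 9 V.
KCL at each unknown node (sum of currents leaving = 0; resistances in Ω):
  Node 2: (V_2 - 0)/22 + (V_2 - 9)/39 = 0
Collecting terms: 0.0711 × V_2 = 0.2308  =>  V_2 = 3.246 V
Part 1:
  Read off the nodal solution: V_2 = 3.246 V
Part 2:
  I_R3 = (V_0 - V_2)/R3 = (9 - 3.246)/39 = 0.1475 A
  Magnitude: I_R3 = 0.1475 A
Part 3:
  I_R2 = (V_1 - V_2)/R2 = (0 - 3.246)/22 = -0.1475 A
  P_R2 = I_R2² × R2 = (-0.1475)² × 22 = 0.4789 W
Part 4:
  Power in each resistor, P = (ΔV)²/R:
    P_R1 = (9 - 0)²/430 = 0.1884 W
    P_R2 = (0 - 3.246)²/22 = 0.4789 W
    P_R3 = (9 - 3.246)²/39 = 0.849 W
  P_total = P_R1 + P_R2 + P_R3 = 1.516 W

Final answers:
1. V_2 = 3.246 V
2. I_R3 = 0.1475 A
3. P_R2 = 0.4789 W
4. P_total = 1.516 W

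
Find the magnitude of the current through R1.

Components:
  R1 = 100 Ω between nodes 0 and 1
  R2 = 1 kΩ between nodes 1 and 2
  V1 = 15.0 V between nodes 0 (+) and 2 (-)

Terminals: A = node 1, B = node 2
Nodal analysis, taking node 2 as the 0 V reference.
Source V1 fixes V_0 = 15 V.
KCL at each unknown node (sum of currents leaving = 0; resistances in Ω):
  Node 1: (V_1 - 15)/100 + (V_1 - 0)/1000 = 0
Collecting terms: 0.011 × V_1 = 0.15  =>  V_1 = 13.64 V
I_R1 = (V_0 - V_1)/R1 = (15 - 13.64)/100 = 0.01364 A
|I_R1| = 0.01364 A

Final answer: |I_R1| = 0.01364 A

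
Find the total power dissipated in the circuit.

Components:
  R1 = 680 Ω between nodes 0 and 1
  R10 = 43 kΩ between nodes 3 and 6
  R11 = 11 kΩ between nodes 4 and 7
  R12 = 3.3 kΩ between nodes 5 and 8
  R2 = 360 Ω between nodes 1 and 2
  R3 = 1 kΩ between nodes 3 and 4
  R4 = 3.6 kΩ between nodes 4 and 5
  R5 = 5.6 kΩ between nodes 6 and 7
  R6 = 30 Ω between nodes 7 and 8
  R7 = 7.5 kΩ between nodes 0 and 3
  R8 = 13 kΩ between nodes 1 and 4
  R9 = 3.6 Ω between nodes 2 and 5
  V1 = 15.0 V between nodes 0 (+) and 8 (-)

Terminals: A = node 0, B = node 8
Nodal analysis, taking node 8 as the 0 V reference.
Source V1 fixes V_0 = 15 V.
KCL at each unknown node (sum of currents leaving = 0; resistances in Ω):
  Node 1: (V_1 - 15)/680 + (V_1 - V_2)/360 + (V_1 - V_4)/13000 = 0
  Node 2: (V_2 - V_1)/360 + (V_2 - V_5)/3.6 = 0
  Node 3: (V_3 - V_4)/1000 + (V_3 - 15)/7500 + (V_3 - V_6)/43000 = 0
  Node 4: (V_4 - V_3)/1000 + (V_4 - V_5)/3600 + (V_4 - V_1)/13000 + (V_4 - V_7)/11000 = 0
  Node 5: (V_5 - V_4)/3600 + (V_5 - V_2)/3.6 + (V_5 - 0)/3300 = 0
  Node 6: (V_6 - V_7)/5600 + (V_6 - V_3)/43000 = 0
  Node 7: (V_7 - V_6)/5600 + (V_7 - 0)/30 + (V_7 - V_4)/11000 = 0
Collecting terms (coefficients in siemens):
  0.004325·V_1 - 0.002778·V_2 - 0.00007692·V_4 = 0.02206
  0.2806·V_2 - 0.002778·V_1 - 0.2778·V_5 = 0
  0.001157·V_3 - 0.001·V_4 - 0.00002326·V_6 = 0.002
  0.001446·V_4 - 0.00007692·V_1 - 0.001·V_3 - 0.0002778·V_5 - 0.00009091·V_7 = 0
  0.2784·V_5 - 0.2778·V_2 - 0.0002778·V_4 = 0
  0.0002018·V_6 - 0.00002326·V_3 - 0.0001786·V_7 = 0
  0.0336·V_7 - 0.00009091·V_4 - 0.0001786·V_6 = 0
Solving these 7 simultaneous equations (Gaussian elimination) gives:
  V_1 = 12.39 V, V_2 = 11.07 V, V_3 = 10.36 V, V_4 = 9.949 V
  V_5 = 11.06 V, V_6 = 1.223 V, V_7 = 0.03342 V
Power in each resistor, P = (ΔV)²/R:
  P_R1 = (15 - 12.39)²/680 = 0.01005 W
  P_R2 = (12.39 - 11.07)²/360 = 0.004816 W
  P_R3 = (10.36 - 9.949)²/1000 = 0.0001655 W
  P_R4 = (9.949 - 11.06)²/3600 = 0.0003399 W
  P_R5 = (1.223 - 0.03342)²/5600 = 0.0002526 W
  P_R6 = (0.03342 - 0)²/30 = 0.00003722 W
  P_R7 = (15 - 10.36)²/7500 = 0.002875 W
  P_R8 = (12.39 - 9.949)²/13000 = 0.0004565 W
  P_R9 = (11.07 - 11.06)²/3.6 = 0.00004816 W
  P_R10 = (10.36 - 1.223)²/43000 = 0.00194 W
  P_R11 = (9.949 - 0.03342)²/11000 = 0.008939 W
  P_R12 = (11.06 - 0)²/3300 = 0.03704 W
P_total = P_R1 + P_R2 + P_R3 + P_R4 + P_R5 + P_R6 + P_R7 + P_R8 + P_R9 + P_R10 + P_R11 + P_R12 = 0.06696 W

Final answer: 0.06696 W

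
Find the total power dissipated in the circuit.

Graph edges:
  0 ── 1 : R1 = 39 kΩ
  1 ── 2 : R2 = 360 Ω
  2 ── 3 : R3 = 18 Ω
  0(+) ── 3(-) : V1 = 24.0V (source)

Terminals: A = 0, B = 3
Nodal analysis, taking node 3 as the 0 V reference.
Source V1 fixes V_0 = 24 V.
KCL at each unknown node (sum of currents leaving = 0; resistances in Ω):
  Node 1: (V_1 - 24)/39000 + (V_1 - V_2)/360 = 0
  Node 2: (V_2 - V_1)/360 + (V_2 - 0)/18 = 0
Collecting terms (coefficients in siemens):
  0.002803·V_1 - 0.002778·V_2 = 0.0006154
  0.05833·V_2 - 0.002778·V_1 = 0
Determinant D = (0.002803)(0.05833) - (-0.002778)(-0.002778) = 0.0001558
V_1 = [(0.0006154)(0.05833) - (-0.002778)(0)]/D = 0.2304 V
V_2 = [(0.002803)(0) - (0.0006154)(-0.002778)]/D = 0.01097 V
Power in each resistor, P = (ΔV)²/R:
  P_R1 = (24 - 0.2304)²/39000 = 0.01449 W
  P_R2 = (0.2304 - 0.01097)²/360 = 0.0001337 W
  P_R3 = (0.01097 - 0)²/18 = 0.000006686 W
P_total = P_R1 + P_R2 + P_R3 = 0.01463 W

Final answer: 0.01463 W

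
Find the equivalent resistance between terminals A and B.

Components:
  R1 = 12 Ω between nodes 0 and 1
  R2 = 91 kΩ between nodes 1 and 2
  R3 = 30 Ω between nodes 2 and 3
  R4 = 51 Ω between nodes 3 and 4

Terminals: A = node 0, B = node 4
Reduce the network between node 0 (A) and node 4 (B) by series/parallel combination:
  Rs1 = R1 + R2 (series, joined only at node 1) = 12 + 91000 = 91010 Ω
  Rs2 = R3 + Rs1 (series, joined only at node 2) = 30 + 91010 = 91040 Ω
  Rs3 = R4 + Rs2 (series, joined only at node 3) = 51 + 91040 = 91090 Ω
R_eq = 91.09 kΩ

Final answer: 91.09 kΩ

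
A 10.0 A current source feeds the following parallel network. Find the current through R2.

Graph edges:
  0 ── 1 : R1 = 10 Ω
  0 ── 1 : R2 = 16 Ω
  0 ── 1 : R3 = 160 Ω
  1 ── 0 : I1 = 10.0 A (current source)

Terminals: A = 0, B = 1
All resistors sit directly between nodes 0 and 1, so they are in parallel and share one voltage V; the full source current 10 A splits among them.
1/R_par = 1/10 + 1/16 + 1/160 = 0.1688 S  =>  R_par = 5.926 Ω
V = I × R_par = 10 × 5.926 = 59.26 V
I_R2 = V/R2 = 59.26/16 = 3.704 A

Final answer: 3.704 A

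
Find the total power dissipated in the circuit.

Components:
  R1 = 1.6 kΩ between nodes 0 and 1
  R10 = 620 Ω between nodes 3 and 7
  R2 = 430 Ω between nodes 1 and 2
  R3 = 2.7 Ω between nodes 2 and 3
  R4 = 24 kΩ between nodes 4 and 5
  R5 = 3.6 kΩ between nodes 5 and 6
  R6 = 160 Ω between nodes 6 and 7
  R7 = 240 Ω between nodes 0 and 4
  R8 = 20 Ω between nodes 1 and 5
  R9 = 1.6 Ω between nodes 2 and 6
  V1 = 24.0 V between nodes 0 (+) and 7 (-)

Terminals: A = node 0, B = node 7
Nodal analysis, taking node 7 as the 0 V reference.
Source V1 fixes V_0 = 24 V.
KCL at each unknown node (sum of currents leaving = 0; resistances in Ω):
  Node 1: (V_1 - 24)/1600 + (V_1 - V_2)/430 + (V_1 - V_5)/20 = 0
  Node 2: (V_2 - V_1)/430 + (V_2 - V_3)/2.7 + (V_2 - V_6)/1.6 = 0
  Node 3: (V_3 - V_2)/2.7 + (V_3 - 0)/620 = 0
  Node 4: (V_4 - V_5)/24000 + (V_4 - 24)/240 = 0
  Node 5: (V_5 - V_4)/24000 + (V_5 - V_6)/3600 + (V_5 - V_1)/20 = 0
  Node 6: (V_6 - V_5)/3600 + (V_6 - 0)/160 + (V_6 - V_2)/1.6 = 0
Collecting terms (coefficients in siemens):
  0.05295·V_1 - 0.002326·V_2 - 0.05·V_5 = 0.015
  0.9977·V_2 - 0.002326·V_1 - 0.3704·V_3 - 0.625·V_6 = 0
  0.372·V_3 - 0.3704·V_2 = 0
  0.004208·V_4 - 0.00004167·V_5 = 0.1
  0.05032·V_5 - 0.05·V_1 - 0.00004167·V_4 - 0.0002778·V_6 = 0
  0.6315·V_6 - 0.625·V_2 - 0.0002778·V_5 = 0
Solving these 6 simultaneous equations (Gaussian elimination) gives:
  V_1 = 6.107 V, V_2 = 1.528 V, V_3 = 1.521 V, V_4 = 23.82 V
  V_5 = 6.096 V, V_6 = 1.515 V
Power in each resistor, P = (ΔV)²/R:
  P_R1 = (24 - 6.107)²/1600 = 0.2001 W
  P_R2 = (6.107 - 1.528)²/430 = 0.04876 W
  P_R3 = (1.528 - 1.521)²/2.7 = 0.00001626 W
  P_R4 = (23.82 - 6.096)²/24000 = 0.01309 W
  P_R5 = (6.096 - 1.515)²/3600 = 0.005831 W
  P_R6 = (1.515 - 0)²/160 = 0.01434 W
  P_R7 = (24 - 23.82)²/240 = 0.0001309 W
  P_R8 = (6.107 - 6.096)²/20 = 0.000005704 W
  P_R9 = (1.528 - 1.515)²/1.6 = 0.0001075 W
  P_R10 = (1.521 - 0)²/620 = 0.003733 W
P_total = P_R1 + P_R2 + P_R3 + P_R4 + P_R5 + P_R6 + P_R7 + P_R8 + P_R9 + P_R10 = 0.2861 W

Final answer: 0.2861 W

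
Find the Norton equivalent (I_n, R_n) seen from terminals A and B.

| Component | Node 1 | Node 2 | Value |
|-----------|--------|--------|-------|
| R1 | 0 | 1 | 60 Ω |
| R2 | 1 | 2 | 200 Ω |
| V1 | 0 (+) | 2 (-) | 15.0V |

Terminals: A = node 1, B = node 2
Find the Thévenin equivalent first; then I_n = V_th/R_th and R_n = R_th.
Step 1 — V_th is the open-circuit voltage V_A - V_B (nothing connected across the terminals).
Nodal analysis, taking node 2 as the 0 V reference.
Source V1 fixes V_0 = 15 V.
KCL at each unknown node (sum of currents leaving = 0; resistances in Ω):
  Node 1: (V_1 - 15)/60 + (V_1 - 0)/200 = 0
Collecting terms: 0.02167 × V_1 = 0.25  =>  V_1 = 11.54 V
V_th = V_1 - V_2 = 11.54 - 0 = 11.54 V
Step 2 — R_th: zero the source — replace V1 by a short circuit (node 2 merges into node 0) — and find the resistance seen between A (node 1) and B (node 0).
Reduce the network between node 1 (A) and node 0 (B) by series/parallel combination:
  Rp1 = R1 ‖ R2 (parallel, both between nodes 0 and 1) = 1/(1/60 + 1/200) = 46.15 Ω
R_th = 46.15 Ω
I_n = V_th/R_th = 11.54/46.15 = 0.25 A, and R_n = R_th = 46.15 Ω

Final answer: I_n = 0.25 A, R_n = 46.15 Ω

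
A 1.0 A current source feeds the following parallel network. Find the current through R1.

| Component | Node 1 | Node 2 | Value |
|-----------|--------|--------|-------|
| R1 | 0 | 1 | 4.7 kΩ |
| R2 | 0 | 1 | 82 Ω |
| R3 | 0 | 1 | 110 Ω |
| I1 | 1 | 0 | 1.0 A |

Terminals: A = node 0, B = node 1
All resistors sit directly between nodes 0 and 1, so they are in parallel and share one voltage V; the full source current 1 A splits among them.
1/R_par = 1/4700 + 1/82 + 1/110 = 0.0215 S  =>  R_par = 46.51 Ω
V = I × R_par = 1 × 46.51 = 46.51 V
I_R1 = V/R1 = 46.51/4700 = 0.009897 A

Final answer: 0.009897 A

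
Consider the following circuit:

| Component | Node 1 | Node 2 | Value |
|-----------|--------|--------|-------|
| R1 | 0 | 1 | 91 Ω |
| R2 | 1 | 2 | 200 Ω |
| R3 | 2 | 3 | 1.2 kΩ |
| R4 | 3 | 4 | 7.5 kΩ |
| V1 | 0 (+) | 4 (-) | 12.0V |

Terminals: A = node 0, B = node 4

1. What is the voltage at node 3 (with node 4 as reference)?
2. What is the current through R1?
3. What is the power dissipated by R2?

Nodal analysis, taking node 4 as the 0 V reference.
Source V1 fixes V_0 = 12 V.
KCL at each unknown node (sum of currents leaving = 0; resistances in Ω):
  Node 1: (V_1 - 12)/91 + (V_1 - V_2)/200 = 0
  Node 2: (V_2 - V_1)/200 + (V_2 - V_3)/1200 = 0
  Node 3: (V_3 - V_2)/1200 + (V_3 - 0)/7500 = 0
Collecting terms (coefficients in siemens):
  0.01599·V_1 - 0.005·V_2 = 0.1319
  0.005833·V_2 - 0.005·V_1 - 0.0008333·V_3 = 0
  0.0009667·V_3 - 0.0008333·V_2 = 0
Solving these 3 simultaneous equations (Gaussian elimination) gives:
  V_1 = 11.88 V, V_2 = 11.61 V, V_3 = 10.01 V
Part 1:
  Read off the nodal solution: V_3 = 10.01 V
Part 2:
  I_R1 = (V_0 - V_1)/R1 = (12 - 11.88)/91 = 0.001335 A
  Magnitude: I_R1 = 0.001335 A
Part 3:
  I_R2 = (V_1 - V_2)/R2 = (11.88 - 11.61)/200 = 0.001335 A
  P_R2 = I_R2² × R2 = (0.001335)² × 200 = 0.0003563 W

Final answers:
1. V_3 = 10.01 V
2. I_R1 = 0.001335 A
3. P_R2 = 0.0003563 W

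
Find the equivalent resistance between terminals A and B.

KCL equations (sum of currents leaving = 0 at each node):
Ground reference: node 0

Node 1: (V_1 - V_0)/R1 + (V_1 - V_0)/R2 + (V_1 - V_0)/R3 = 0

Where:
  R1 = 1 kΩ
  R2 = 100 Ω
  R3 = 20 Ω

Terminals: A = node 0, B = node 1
Reduce the network between node 0 (A) and node 1 (B) by series/parallel combination:
  Rp1 = R1 ‖ R2 ‖ R3 (parallel, all between nodes 0 and 1) = 1/(1/1000 + 1/100 + 1/20) = 16.39 Ω
R_eq = 16.39 Ω

Final answer: 16.39 Ω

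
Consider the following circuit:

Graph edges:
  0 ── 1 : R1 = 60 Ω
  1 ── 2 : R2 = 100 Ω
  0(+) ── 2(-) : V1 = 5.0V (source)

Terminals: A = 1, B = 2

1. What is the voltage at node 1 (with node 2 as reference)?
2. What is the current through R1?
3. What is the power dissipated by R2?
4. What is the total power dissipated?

Nodal analysis, taking node 2 as the 0 V reference.
Source V1 fixes V_0 = 5 V.
KCL at each unknown node (sum of currents leaving = 0; resistances in Ω):
  Node 1: (V_1 - 5)/60 + (V_1 - 0)/100 = 0
Collecting terms: 0.02667 × V_1 = 0.08333  =>  V_1 = 3.125 V
Part 1:
  Read off the nodal solution: V_1 = 3.125 V
Part 2:
  I_R1 = (V_0 - V_1)/R1 = (5 - 3.125)/60 = 0.03125 A
  Magnitude: I_R1 = 0.03125 A
Part 3:
  I_R2 = (V_1 - V_2)/R2 = (3.125 - 0)/100 = 0.03125 A
  P_R2 = I_R2² × R2 = (0.03125)² × 100 = 0.09766 W
Part 4:
  Power in each resistor, P = (ΔV)²/R:
    P_R1 = (5 - 3.125)²/60 = 0.05859 W
    P_R2 = (3.125 - 0)²/100 = 0.09766 W
  P_total = P_R1 + P_R2 = 0.1562 W

Final answers:
1. V_1 = 3.125 V
2. I_R1 = 0.03125 A
3. P_R2 = 0.09766 W
4. P_total = 0.1562 W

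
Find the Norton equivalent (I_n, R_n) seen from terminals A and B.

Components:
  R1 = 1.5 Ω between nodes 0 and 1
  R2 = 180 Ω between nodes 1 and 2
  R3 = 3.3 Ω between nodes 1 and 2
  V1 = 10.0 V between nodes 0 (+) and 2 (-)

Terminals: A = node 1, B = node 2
Find the Thévenin equivalent first; then I_n = V_th/R_th and R_n = R_th.
Step 1 — V_th is the open-circuit voltage V_A - V_B (nothing connected across the terminals).
Nodal analysis, taking node 2 as the 0 V reference.
Source V1 fixes V_0 = 10 V.
KCL at each unknown node (sum of currents leaving = 0; resistances in Ω):
  Node 1: (V_1 - 10)/1.5 + (V_1 - 0)/180 + (V_1 - 0)/3.3 = 0
Collecting terms: 0.9753 × V_1 = 6.667  =>  V_1 = 6.836 V
V_th = V_1 - V_2 = 6.836 - 0 = 6.836 V
Step 2 — R_th: zero the source — replace V1 by a short circuit (node 2 merges into node 0) — and find the resistance seen between A (node 1) and B (node 0).
Reduce the network between node 1 (A) and node 0 (B) by series/parallel combination:
  Rp1 = R1 ‖ R2 ‖ R3 (parallel, all between nodes 0 and 1) = 1/(1/1.5 + 1/180 + 1/3.3) = 1.025 Ω
R_th = 1.025 Ω
I_n = V_th/R_th = 6.836/1.025 = 6.667 A, and R_n = R_th = 1.025 Ω

Final answer: I_n = 6.667 A, R_n = 1.025 Ω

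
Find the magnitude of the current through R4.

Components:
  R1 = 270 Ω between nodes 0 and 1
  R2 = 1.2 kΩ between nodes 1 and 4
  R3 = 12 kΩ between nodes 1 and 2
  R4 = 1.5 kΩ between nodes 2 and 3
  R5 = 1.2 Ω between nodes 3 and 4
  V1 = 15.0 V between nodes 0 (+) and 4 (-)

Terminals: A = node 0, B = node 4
Nodal analysis, taking node 4 as the 0 V reference.
Source V1 fixes V_0 = 15 V.
KCL at each unknown node (sum of currents leaving = 0; resistances in Ω):
  Node 1: (V_1 - 15)/270 + (V_1 - 0)/1200 + (V_1 - V_2)/12000 = 0
  Node 2: (V_2 - V_1)/12000 + (V_2 - V_3)/1500 = 0
  Node 3: (V_3 - V_2)/1500 + (V_3 - 0)/1.2 = 0
Collecting terms (coefficients in siemens):
  0.00462·V_1 - 0.00008333·V_2 = 0.05556
  0.00075·V_2 - 0.00008333·V_1 - 0.0006667·V_3 = 0
  0.834·V_3 - 0.0006667·V_2 = 0
Solving these 3 simultaneous equations (Gaussian elimination) gives:
  V_1 = 12.05 V, V_2 = 1.34 V, V_3 = 0.001071 V
I_R4 = (V_2 - V_3)/R4 = (1.34 - 0.001071)/1500 = 0.0008924 A
|I_R4| = 0.0008924 A

Final answer: |I_R4| = 0.0008924 A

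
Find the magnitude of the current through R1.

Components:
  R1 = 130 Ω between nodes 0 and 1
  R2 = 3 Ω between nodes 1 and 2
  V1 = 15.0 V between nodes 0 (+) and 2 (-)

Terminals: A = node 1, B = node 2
Nodal analysis, taking node 2 as the 0 V reference.
Source V1 fixes V_0 = 15 V.
KCL at each unknown node (sum of currents leaving = 0; resistances in Ω):
  Node 1: (V_1 - 15)/130 + (V_1 - 0)/3 = 0
Collecting terms: 0.341 × V_1 = 0.1154  =>  V_1 = 0.3383 V
I_R1 = (V_0 - V_1)/R1 = (15 - 0.3383)/130 = 0.1128 A
|I_R1| = 0.1128 A

Final answer: |I_R1| = 0.1128 A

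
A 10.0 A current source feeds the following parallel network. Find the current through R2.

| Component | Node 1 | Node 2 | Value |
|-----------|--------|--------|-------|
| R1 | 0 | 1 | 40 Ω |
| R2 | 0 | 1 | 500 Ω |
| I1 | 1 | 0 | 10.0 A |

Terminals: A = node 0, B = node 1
All resistors sit directly between nodes 0 and 1, so they are in parallel and share one voltage V; the full source current 10 A splits among them.
1/R_par = 1/40 + 1/500 = 0.027 S  =>  R_par = 37.04 Ω
V = I × R_par = 10 × 37.04 = 370.4 V
I_R2 = V/R2 = 370.4/500 = 0.7407 A

Final answer: 0.7407 A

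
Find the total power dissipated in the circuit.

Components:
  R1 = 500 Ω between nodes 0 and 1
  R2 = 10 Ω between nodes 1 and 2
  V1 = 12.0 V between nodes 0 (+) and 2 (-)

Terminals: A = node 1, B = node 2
Nodal analysis, taking node 2 as the 0 V reference.
Source V1 fixes V_0 = 12 V.
KCL at each unknown node (sum of currents leaving = 0; resistances in Ω):
  Node 1: (V_1 - 12)/500 + (V_1 - 0)/10 = 0
Collecting terms: 0.102 × V_1 = 0.024  =>  V_1 = 0.2353 V
Power in each resistor, P = (ΔV)²/R:
  P_R1 = (12 - 0.2353)²/500 = 0.2768 W
  P_R2 = (0.2353 - 0)²/10 = 0.005536 W
P_total = P_R1 + P_R2 = 0.2824 W

Final answer: 0.2824 W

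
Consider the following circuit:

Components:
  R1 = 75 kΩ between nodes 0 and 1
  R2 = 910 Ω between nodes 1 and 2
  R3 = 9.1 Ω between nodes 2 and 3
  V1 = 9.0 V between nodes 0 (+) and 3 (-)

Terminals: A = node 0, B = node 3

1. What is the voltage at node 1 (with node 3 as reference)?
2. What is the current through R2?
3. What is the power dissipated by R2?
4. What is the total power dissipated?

Nodal analysis, taking node 3 as the 0 V reference.
Source V1 fixes V_0 = 9 V.
KCL at each unknown node (sum of currents leaving = 0; resistances in Ω):
  Node 1: (V_1 - 9)/75000 + (V_1 - V_2)/910 = 0
  Node 2: (V_2 - V_1)/910 + (V_2 - 0)/9.1 = 0
Collecting terms (coefficients in siemens):
  0.001112·V_1 - 0.001099·V_2 = 0.00012
  0.111·V_2 - 0.001099·V_1 = 0
Determinant D = (0.001112)(0.111) - (-0.001099)(-0.001099) = 0.0001222
V_1 = [(0.00012)(0.111) - (-0.001099)(0)]/D = 0.109 V
V_2 = [(0.001112)(0) - (0.00012)(-0.001099)]/D = 0.001079 V
Part 1:
  Read off the nodal solution: V_1 = 0.109 V
Part 2:
  I_R2 = (V_1 - V_2)/R2 = (0.109 - 0.001079)/910 = 0.0001185 A
  Magnitude: I_R2 = 0.0001185 A
Part 3:
  I_R2 = (V_1 - V_2)/R2 = (0.109 - 0.001079)/910 = 0.0001185 A
  P_R2 = I_R2² × R2 = (0.0001185)² × 910 = 0.00001279 W
Part 4:
  Power in each resistor, P = (ΔV)²/R:
    P_R1 = (9 - 0.109)²/75000 = 0.001054 W
    P_R2 = (0.109 - 0.001079)²/910 = 0.00001279 W
    P_R3 = (0.001079 - 0)²/9.1 = 0.0000001279 W
  P_total = P_R1 + P_R2 + P_R3 = 0.001067 W

Final answers:
1. V_1 = 0.109 V
2. I_R2 = 0.0001185 A
3. P_R2 = 1.279e-05 W
4. P_total = 0.001067 W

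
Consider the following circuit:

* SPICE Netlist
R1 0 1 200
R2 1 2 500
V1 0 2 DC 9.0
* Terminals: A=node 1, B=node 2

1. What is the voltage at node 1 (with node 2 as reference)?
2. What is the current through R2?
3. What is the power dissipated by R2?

Nodal analysis, taking node 2 as the 0 V reference.
Source V1 fixes V_0 = 9 V.
KCL at each unknown node (sum of currents leaving = 0; resistances in Ω):
  Node 1: (V_1 - 9)/200 + (V_1 - 0)/500 = 0
Collecting terms: 0.007 × V_1 = 0.045  =>  V_1 = 6.429 V
Part 1:
  Read off the nodal solution: V_1 = 6.429 V
Part 2:
  I_R2 = (V_1 - V_2)/R2 = (6.429 - 0)/500 = 0.01286 A
  Magnitude: I_R2 = 0.01286 A
Part 3:
  I_R2 = (V_1 - V_2)/R2 = (6.429 - 0)/500 = 0.01286 A
  P_R2 = I_R2² × R2 = (0.01286)² × 500 = 0.08265 W

Final answers:
1. V_1 = 6.429 V
2. I_R2 = 0.01286 A
3. P_R2 = 0.08265 W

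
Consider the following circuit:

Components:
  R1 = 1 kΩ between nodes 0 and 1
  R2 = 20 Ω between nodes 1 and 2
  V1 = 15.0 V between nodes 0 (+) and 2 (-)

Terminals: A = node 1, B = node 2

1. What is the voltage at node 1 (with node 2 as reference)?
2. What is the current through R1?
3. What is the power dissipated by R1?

Nodal analysis, taking node 2 as the 0 V reference.
Source V1 fixes V_0 = 15 V.
KCL at each unknown node (sum of currents leaving = 0; resistances in Ω):
  Node 1: (V_1 - 15)/1000 + (V_1 - 0)/20 = 0
Collecting terms: 0.051 × V_1 = 0.015  =>  V_1 = 0.2941 V
Part 1:
  Read off the nodal solution: V_1 = 0.2941 V
Part 2:
  I_R1 = (V_0 - V_1)/R1 = (15 - 0.2941)/1000 = 0.01471 A
  Magnitude: I_R1 = 0.01471 A
Part 3:
  I_R1 = (V_0 - V_1)/R1 = (15 - 0.2941)/1000 = 0.01471 A
  P_R1 = I_R1² × R1 = (0.01471)² × 1000 = 0.2163 W

Final answers:
1. V_1 = 0.2941 V
2. I_R1 = 0.01471 A
3. P_R1 = 0.2163 W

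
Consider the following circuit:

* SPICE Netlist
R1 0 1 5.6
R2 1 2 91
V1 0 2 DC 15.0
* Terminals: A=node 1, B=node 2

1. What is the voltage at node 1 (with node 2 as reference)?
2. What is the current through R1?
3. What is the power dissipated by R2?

Nodal analysis, taking node 2 as the 0 V reference.
Source V1 fixes V_0 = 15 V.
KCL at each unknown node (sum of currents leaving = 0; resistances in Ω):
  Node 1: (V_1 - 15)/5.6 + (V_1 - 0)/91 = 0
Collecting terms: 0.1896 × V_1 = 2.679  =>  V_1 = 14.13 V
Part 1:
  Read off the nodal solution: V_1 = 14.13 V
Part 2:
  I_R1 = (V_0 - V_1)/R1 = (15 - 14.13)/5.6 = 0.1553 A
  Magnitude: I_R1 = 0.1553 A
Part 3:
  I_R2 = (V_1 - V_2)/R2 = (14.13 - 0)/91 = 0.1553 A
  P_R2 = I_R2² × R2 = (0.1553)² × 91 = 2.194 W

Final answers:
1. V_1 = 14.13 V
2. I_R1 = 0.1553 A
3. P_R2 = 2.194 W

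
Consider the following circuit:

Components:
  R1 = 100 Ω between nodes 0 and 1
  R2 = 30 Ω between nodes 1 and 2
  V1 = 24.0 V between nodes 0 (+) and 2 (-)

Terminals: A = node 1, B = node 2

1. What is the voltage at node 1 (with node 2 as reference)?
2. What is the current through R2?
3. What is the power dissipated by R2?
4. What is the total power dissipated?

Nodal analysis, taking node 2 as the 0 V reference.
Source V1 fixes V_0 = 24 V.
KCL at each unknown node (sum of currents leaving = 0; resistances in Ω):
  Node 1: (V_1 - 24)/100 + (V_1 - 0)/30 = 0
Collecting terms: 0.04333 × V_1 = 0.24  =>  V_1 = 5.538 V
Part 1:
  Read off the nodal solution: V_1 = 5.538 V
Part 2:
  I_R2 = (V_1 - V_2)/R2 = (5.538 - 0)/30 = 0.1846 A
  Magnitude: I_R2 = 0.1846 A
Part 3:
  I_R2 = (V_1 - V_2)/R2 = (5.538 - 0)/30 = 0.1846 A
  P_R2 = I_R2² × R2 = (0.1846)² × 30 = 1.022 W
Part 4:
  Power in each resistor, P = (ΔV)²/R:
    P_R1 = (24 - 5.538)²/100 = 3.408 W
    P_R2 = (5.538 - 0)²/30 = 1.022 W
  P_total = P_R1 + P_R2 = 4.431 W

Final answers:
1. V_1 = 5.538 V
2. I_R2 = 0.1846 A
3. P_R2 = 1.022 W
4. P_total = 4.431 W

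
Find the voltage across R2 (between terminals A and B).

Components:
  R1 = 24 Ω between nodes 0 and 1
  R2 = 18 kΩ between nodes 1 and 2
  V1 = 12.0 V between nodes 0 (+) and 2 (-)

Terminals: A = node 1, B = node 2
R1 and R2 are in series across V1 (node 0 → node 1 → node 2), and the output A–B is taken across R2, so this is a voltage divider.
Series current: I = V1/(R1 + R2) = 12/(24 + 18000) = 12/18020 = 0.0006658 A
V_R2 = I × R2 = V1 × R2/(R1 + R2) = 12 × 18000/18020 = 11.98 V

Final answer: 11.98 V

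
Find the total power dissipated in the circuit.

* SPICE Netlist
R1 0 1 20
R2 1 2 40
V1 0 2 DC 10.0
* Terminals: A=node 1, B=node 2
Nodal analysis, taking node 2 as the 0 V reference.
Source V1 fixes V_0 = 10 V.
KCL at each unknown node (sum of currents leaving = 0; resistances in Ω):
  Node 1: (V_1 - 10)/20 + (V_1 - 0)/40 = 0
Collecting terms: 0.075 × V_1 = 0.5  =>  V_1 = 6.667 V
Power in each resistor, P = (ΔV)²/R:
  P_R1 = (10 - 6.667)²/20 = 0.5556 W
  P_R2 = (6.667 - 0)²/40 = 1.111 W
P_total = P_R1 + P_R2 = 1.667 W

Final answer: 1.667 W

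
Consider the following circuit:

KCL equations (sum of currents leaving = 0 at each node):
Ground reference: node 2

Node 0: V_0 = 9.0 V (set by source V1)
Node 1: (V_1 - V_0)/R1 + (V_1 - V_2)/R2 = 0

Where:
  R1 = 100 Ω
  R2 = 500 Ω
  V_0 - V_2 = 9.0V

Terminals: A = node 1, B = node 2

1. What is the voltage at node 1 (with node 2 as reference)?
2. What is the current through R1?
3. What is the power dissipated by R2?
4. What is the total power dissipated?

Nodal analysis, taking node 2 as the 0 V reference.
Source V1 fixes V_0 = 9 V.
KCL at each unknown node (sum of currents leaving = 0; resistances in Ω):
  Node 1: (V_1 - 9)/100 + (V_1 - 0)/500 = 0
Collecting terms: 0.012 × V_1 = 0.09  =>  V_1 = 7.5 V
Part 1:
  Read off the nodal solution: V_1 = 7.5 V
Part 2:
  I_R1 = (V_0 - V_1)/R1 = (9 - 7.5)/100 = 0.015 A
  Magnitude: I_R1 = 0.015 A
Part 3:
  I_R2 = (V_1 - V_2)/R2 = (7.5 - 0)/500 = 0.015 A
  P_R2 = I_R2² × R2 = (0.015)² × 500 = 0.1125 W
Part 4:
  Power in each resistor, P = (ΔV)²/R:
    P_R1 = (9 - 7.5)²/100 = 0.0225 W
    P_R2 = (7.5 - 0)²/500 = 0.1125 W
  P_total = P_R1 + P_R2 = 0.135 W

Final answers:
1. V_1 = 7.5 V
2. I_R1 = 0.015 A
3. P_R2 = 0.1125 W
4. P_total = 0.135 W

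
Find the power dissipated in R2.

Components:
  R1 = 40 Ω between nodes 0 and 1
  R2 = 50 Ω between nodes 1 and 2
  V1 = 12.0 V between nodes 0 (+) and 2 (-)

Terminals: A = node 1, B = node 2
Nodal analysis, taking node 2 as the 0 V reference.
Source V1 fixes V_0 = 12 V.
KCL at each unknown node (sum of currents leaving = 0; resistances in Ω):
  Node 1: (V_1 - 12)/40 + (V_1 - 0)/50 = 0
Collecting terms: 0.045 × V_1 = 0.3  =>  V_1 = 6.667 V
I_R2 = (V_1 - V_2)/R2 = (6.667 - 0)/50 = 0.1333 A
P_R2 = I_R2² × R2 = (0.1333)² × 50 = 0.8889 W

Final answer: 0.8889 W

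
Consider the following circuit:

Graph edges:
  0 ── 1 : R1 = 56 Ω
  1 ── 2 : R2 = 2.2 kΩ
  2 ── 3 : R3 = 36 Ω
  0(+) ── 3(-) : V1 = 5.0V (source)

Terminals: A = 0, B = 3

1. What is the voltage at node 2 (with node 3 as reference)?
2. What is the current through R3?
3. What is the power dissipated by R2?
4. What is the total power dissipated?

Nodal analysis, taking node 3 as the 0 V reference.
Source V1 fixes V_0 = 5 V.
KCL at each unknown node (sum of currents leaving = 0; resistances in Ω):
  Node 1: (V_1 - 5)/56 + (V_1 - V_2)/2200 = 0
  Node 2: (V_2 - V_1)/2200 + (V_2 - 0)/36 = 0
Collecting terms (coefficients in siemens):
  0.01831·V_1 - 0.0004545·V_2 = 0.08929
  0.02823·V_2 - 0.0004545·V_1 = 0
Determinant D = (0.01831)(0.02823) - (-0.0004545)(-0.0004545) = 0.0005168
V_1 = [(0.08929)(0.02823) - (-0.0004545)(0)]/D = 4.878 V
V_2 = [(0.01831)(0) - (0.08929)(-0.0004545)]/D = 0.07853 V
Part 1:
  Read off the nodal solution: V_2 = 0.07853 V
Part 2:
  I_R3 = (V_2 - V_3)/R3 = (0.07853 - 0)/36 = 0.002182 A
  Magnitude: I_R3 = 0.002182 A
Part 3:
  I_R2 = (V_1 - V_2)/R2 = (4.878 - 0.07853)/2200 = 0.002182 A
  P_R2 = I_R2² × R2 = (0.002182)² × 2200 = 0.01047 W
Part 4:
  Power in each resistor, P = (ΔV)²/R:
    P_R1 = (5 - 4.878)²/56 = 0.0002665 W
    P_R2 = (4.878 - 0.07853)²/2200 = 0.01047 W
    P_R3 = (0.07853 - 0)²/36 = 0.0001713 W
  P_total = P_R1 + P_R2 + P_R3 = 0.01091 W

Final answers:
1. V_2 = 0.07853 V
2. I_R3 = 0.002182 A
3. P_R2 = 0.01047 W
4. P_total = 0.01091 W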